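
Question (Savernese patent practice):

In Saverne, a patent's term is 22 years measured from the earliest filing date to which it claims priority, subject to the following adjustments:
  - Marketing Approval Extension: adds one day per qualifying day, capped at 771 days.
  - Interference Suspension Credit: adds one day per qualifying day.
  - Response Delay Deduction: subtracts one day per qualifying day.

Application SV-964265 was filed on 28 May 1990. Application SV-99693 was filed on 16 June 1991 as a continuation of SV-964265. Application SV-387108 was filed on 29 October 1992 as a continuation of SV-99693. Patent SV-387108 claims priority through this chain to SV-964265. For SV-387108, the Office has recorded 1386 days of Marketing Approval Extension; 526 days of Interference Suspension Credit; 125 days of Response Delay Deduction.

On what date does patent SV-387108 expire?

Earliest priority filing: 28 May 1990.
Base term: 28 May 1990 + 22 years → 28 May 2012.
Marketing Approval Extension: 1386 days claimed exceeds the 771-day cap, so +771 days → 8 July 2014.
Interference Suspension Credit: +526 days → 16 December 2015.
Response Delay Deduction: −125 days → 13 August 2015.

2015-08-13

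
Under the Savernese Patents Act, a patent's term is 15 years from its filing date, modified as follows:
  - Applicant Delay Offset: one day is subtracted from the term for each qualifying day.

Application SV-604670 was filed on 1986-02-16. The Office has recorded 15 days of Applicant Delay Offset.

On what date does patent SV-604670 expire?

2001-02-01

Base term: filing date + 15 years → 16 February 2001.
Applicant Delay Offset: −15 days → 1 February 2001.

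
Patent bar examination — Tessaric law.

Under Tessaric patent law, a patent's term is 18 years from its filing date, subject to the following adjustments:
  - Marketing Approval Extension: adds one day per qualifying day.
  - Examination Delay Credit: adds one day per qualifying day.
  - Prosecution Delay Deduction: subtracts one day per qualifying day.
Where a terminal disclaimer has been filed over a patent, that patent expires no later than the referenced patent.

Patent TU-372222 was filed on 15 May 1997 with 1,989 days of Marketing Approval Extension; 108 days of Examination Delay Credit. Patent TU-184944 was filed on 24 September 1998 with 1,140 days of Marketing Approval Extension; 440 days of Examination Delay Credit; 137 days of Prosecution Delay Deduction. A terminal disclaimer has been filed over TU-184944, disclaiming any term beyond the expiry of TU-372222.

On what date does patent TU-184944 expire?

Natural term of TU-184944:
  Base: filing + 18 years → 24 September 2016.
  Marketing Approval Extension: +1140 days → 8 November 2019.
  Examination Delay Credit: +440 days → 21 January 2021.
  Prosecution Delay Deduction: −137 days → 6 September 2020.
Expiry of referenced patent TU-372222:
  Base: filing + 18 years → 15 May 2015.
  Marketing Approval Extension: +1989 days → 24 October 2020.
  Examination Delay Credit: +108 days → 9 February 2021.
Terminal disclaimer: TU-184944 expires on the earlier of 6 September 2020 and 9 February 2021.

September 6, 2020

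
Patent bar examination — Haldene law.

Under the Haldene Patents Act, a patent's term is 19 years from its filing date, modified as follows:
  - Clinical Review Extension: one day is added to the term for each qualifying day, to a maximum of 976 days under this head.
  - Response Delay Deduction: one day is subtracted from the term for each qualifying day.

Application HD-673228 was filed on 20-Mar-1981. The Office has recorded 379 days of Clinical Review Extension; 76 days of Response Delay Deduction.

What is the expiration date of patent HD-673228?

Base term: filing date + 19 years → 20 March 2000.
Clinical Review Extension: 379 days (within the 976-day cap) → +379 days → 3 April 2001.
Response Delay Deduction: −76 days → 17 January 2001.

January 17, 2001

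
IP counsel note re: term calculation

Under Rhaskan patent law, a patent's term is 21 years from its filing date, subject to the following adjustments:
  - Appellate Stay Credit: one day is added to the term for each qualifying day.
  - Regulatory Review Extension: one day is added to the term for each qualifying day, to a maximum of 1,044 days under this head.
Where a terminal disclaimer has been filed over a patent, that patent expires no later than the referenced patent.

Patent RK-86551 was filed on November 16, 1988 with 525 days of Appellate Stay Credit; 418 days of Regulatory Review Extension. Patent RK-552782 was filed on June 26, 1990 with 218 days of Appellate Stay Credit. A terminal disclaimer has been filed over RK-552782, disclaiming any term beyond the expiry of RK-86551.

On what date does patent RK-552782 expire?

January 30, 2012

Natural term of RK-552782:
  Base: filing + 21 years → 26 June 2011.
  Appellate Stay Credit: +218 days → 30 January 2012.
Expiry of referenced patent RK-86551:
  Base: filing + 21 years → 16 November 2009.
  Appellate Stay Credit: +525 days → 25 April 2011.
  Regulatory Review Extension: 418 days (within the 1044-day cap) → +418 days → 16 June 2012.
Terminal disclaimer: RK-552782 expires on the earlier of 30 January 2012 and 16 June 2012.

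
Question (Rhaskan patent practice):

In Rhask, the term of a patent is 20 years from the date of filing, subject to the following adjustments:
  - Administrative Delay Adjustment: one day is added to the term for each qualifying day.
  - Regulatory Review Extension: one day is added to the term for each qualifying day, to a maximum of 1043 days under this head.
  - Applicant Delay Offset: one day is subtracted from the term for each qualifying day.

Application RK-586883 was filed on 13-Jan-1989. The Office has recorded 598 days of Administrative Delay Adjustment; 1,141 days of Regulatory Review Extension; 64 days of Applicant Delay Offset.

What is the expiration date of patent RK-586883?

May 9, 2013

Base term: filing date + 20 years → 13 January 2009.
Administrative Delay Adjustment: +598 days → 3 September 2010.
Regulatory Review Extension: 1141 days claimed exceeds the 1043-day cap, so +1043 days → 12 July 2013.
Applicant Delay Offset: −64 days → 9 May 2013.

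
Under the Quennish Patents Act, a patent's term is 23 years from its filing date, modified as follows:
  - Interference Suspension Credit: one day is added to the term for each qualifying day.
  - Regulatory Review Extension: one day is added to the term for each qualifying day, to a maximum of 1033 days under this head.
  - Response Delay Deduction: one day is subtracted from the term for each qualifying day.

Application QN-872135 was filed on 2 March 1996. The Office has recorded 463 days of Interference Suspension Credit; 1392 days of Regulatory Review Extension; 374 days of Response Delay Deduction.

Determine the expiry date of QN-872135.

Base term: filing date + 23 years → 2 March 2019.
Interference Suspension Credit: +463 days → 7 June 2020.
Regulatory Review Extension: 1392 days claimed exceeds the 1033-day cap, so +1033 days → 6 April 2023.
Response Delay Deduction: −374 days → 28 March 2022.

March 28, 2022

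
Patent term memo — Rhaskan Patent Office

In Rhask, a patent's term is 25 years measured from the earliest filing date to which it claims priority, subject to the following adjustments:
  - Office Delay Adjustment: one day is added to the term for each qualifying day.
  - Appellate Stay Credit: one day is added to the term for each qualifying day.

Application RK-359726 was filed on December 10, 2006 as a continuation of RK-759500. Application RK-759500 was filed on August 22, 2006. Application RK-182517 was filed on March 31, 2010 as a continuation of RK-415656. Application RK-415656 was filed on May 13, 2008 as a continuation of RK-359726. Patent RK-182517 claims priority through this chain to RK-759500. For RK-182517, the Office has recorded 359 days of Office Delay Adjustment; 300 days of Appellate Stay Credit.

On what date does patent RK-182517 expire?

2033-06-11

Earliest priority filing: 22 August 2006.
Base term: 22 August 2006 + 25 years → 22 August 2031.
Office Delay Adjustment: +359 days → 15 August 2032.
Appellate Stay Credit: +300 days → 11 June 2033.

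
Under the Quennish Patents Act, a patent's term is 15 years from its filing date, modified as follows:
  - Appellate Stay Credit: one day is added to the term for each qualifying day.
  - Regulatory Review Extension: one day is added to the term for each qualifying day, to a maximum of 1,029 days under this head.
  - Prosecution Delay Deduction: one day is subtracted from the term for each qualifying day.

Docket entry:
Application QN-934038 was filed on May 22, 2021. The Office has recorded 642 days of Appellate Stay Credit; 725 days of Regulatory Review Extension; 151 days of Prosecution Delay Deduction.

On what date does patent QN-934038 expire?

Base term: filing date + 15 years → 22 May 2036.
Appellate Stay Credit: +642 days → 23 February 2038.
Regulatory Review Extension: 725 days (within the 1029-day cap) → +725 days → 18 February 2040.
Prosecution Delay Deduction: −151 days → 20 September 2039.

September 20, 2039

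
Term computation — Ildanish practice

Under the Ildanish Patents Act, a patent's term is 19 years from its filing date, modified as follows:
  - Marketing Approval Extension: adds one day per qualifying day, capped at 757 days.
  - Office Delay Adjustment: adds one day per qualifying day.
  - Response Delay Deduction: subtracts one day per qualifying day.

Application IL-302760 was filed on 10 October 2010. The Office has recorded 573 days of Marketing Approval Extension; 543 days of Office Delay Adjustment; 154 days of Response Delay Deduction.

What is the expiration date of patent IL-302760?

Base term: filing date + 19 years → 10 October 2029.
Marketing Approval Extension: 573 days (within the 757-day cap) → +573 days → 6 May 2031.
Office Delay Adjustment: +543 days → 30 October 2032.
Response Delay Deduction: −154 days → 29 May 2032.

2032-05-29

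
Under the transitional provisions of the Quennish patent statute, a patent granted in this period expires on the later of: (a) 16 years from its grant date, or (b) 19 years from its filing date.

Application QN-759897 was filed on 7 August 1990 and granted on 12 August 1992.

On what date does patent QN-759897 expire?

2009-08-07

(a) grant + 16 years → 12 August 2008.
(b) filing + 19 years → 7 August 2009.
Later of the two: 7 August 2009.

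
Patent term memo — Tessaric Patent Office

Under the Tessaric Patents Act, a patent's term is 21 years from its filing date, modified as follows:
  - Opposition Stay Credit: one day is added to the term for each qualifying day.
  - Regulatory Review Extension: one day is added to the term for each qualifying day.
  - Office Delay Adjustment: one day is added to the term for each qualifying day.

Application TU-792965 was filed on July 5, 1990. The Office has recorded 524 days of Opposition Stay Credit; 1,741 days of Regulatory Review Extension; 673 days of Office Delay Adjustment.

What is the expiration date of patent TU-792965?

Base term: filing date + 21 years → 5 July 2011.
Opposition Stay Credit: +524 days → 10 December 2012.
Regulatory Review Extension: +1741 days → 16 September 2017.
Office Delay Adjustment: +673 days → 21 July 2019.

July 21, 2019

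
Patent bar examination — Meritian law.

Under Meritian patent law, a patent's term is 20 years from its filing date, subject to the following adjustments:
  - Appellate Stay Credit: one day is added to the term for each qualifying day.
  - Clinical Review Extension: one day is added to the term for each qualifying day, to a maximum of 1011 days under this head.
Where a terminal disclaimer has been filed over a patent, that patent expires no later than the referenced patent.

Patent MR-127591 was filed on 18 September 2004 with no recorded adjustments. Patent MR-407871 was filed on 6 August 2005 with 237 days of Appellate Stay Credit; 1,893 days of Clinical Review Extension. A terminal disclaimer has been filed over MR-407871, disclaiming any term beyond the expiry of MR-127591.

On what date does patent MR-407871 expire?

2024-09-18

Natural term of MR-407871:
  Base: filing + 20 years → 6 August 2025.
  Appellate Stay Credit: +237 days → 31 March 2026.
  Clinical Review Extension: 1893 days claimed exceeds the 1011-day cap, so +1011 days → 5 January 2029.
Expiry of referenced patent MR-127591:
  Base: filing + 20 years → 18 September 2024.
Terminal disclaimer: MR-407871 expires on the earlier of 5 January 2029 and 18 September 2024.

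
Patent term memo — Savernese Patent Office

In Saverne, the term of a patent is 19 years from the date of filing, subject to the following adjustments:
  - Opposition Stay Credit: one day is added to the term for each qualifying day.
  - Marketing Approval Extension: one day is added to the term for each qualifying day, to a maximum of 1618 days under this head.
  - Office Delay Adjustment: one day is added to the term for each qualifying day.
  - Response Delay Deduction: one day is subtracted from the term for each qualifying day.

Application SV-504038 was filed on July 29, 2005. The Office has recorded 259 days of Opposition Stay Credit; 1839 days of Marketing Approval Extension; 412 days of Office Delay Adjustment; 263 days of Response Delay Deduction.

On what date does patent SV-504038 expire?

Base term: filing date + 19 years → 29 July 2024.
Opposition Stay Credit: +259 days → 14 April 2025.
Marketing Approval Extension: 1839 days claimed exceeds the 1618-day cap, so +1618 days → 18 September 2029.
Office Delay Adjustment: +412 days → 4 November 2030.
Response Delay Deduction: −263 days → 14 February 2030.

February 14, 2030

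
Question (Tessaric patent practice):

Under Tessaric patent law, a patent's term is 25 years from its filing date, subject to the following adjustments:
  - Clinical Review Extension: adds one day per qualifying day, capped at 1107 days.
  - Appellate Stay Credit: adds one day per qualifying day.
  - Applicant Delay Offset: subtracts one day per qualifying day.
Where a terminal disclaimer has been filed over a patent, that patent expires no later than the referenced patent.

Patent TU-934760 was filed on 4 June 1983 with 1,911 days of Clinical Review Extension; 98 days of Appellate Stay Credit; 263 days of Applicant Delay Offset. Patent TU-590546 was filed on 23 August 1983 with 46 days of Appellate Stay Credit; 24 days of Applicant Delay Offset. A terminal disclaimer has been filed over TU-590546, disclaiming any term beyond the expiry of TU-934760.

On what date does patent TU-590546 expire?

Natural term of TU-590546:
  Base: filing + 25 years → 23 August 2008.
  Appellate Stay Credit: +46 days → 8 October 2008.
  Applicant Delay Offset: −24 days → 14 September 2008.
Expiry of referenced patent TU-934760:
  Base: filing + 25 years → 4 June 2008.
  Clinical Review Extension: 1911 days claimed exceeds the 1107-day cap, so +1107 days → 16 June 2011.
  Appellate Stay Credit: +98 days → 22 September 2011.
  Applicant Delay Offset: −263 days → 2 January 2011.
Terminal disclaimer: TU-590546 expires on the earlier of 14 September 2008 and 2 January 2011.

2008-09-14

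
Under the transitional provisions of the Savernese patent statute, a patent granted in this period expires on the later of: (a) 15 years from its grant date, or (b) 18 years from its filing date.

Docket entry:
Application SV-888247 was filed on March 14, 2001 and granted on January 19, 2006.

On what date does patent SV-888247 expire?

January 19, 2021

(a) grant + 15 years → 19 January 2021.
(b) filing + 18 years → 14 March 2019.
Later of the two: 19 January 2021.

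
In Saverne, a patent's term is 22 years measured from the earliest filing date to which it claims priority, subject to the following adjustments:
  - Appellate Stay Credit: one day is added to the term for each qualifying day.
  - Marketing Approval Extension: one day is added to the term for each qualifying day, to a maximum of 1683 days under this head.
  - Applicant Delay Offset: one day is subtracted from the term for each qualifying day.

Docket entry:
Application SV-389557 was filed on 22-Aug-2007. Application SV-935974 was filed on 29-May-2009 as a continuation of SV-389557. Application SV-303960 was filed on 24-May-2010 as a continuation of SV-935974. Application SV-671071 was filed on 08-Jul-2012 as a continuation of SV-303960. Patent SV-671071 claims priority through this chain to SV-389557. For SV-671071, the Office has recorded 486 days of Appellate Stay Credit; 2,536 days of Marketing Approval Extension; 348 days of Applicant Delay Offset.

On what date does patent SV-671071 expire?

Earliest priority filing: 22 August 2007.
Base term: 22 August 2007 + 22 years → 22 August 2029.
Appellate Stay Credit: +486 days → 21 December 2030.
Marketing Approval Extension: 2536 days claimed exceeds the 1683-day cap, so +1683 days → 31 July 2035.
Applicant Delay Offset: −348 days → 17 August 2034.

August 17, 2034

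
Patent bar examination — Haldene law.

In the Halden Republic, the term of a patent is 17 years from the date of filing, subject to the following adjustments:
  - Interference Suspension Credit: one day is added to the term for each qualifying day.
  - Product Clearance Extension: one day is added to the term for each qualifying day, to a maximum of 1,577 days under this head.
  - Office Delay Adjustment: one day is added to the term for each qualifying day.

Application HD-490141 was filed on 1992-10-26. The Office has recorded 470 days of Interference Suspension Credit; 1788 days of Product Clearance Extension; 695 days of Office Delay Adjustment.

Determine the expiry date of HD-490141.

Base term: filing date + 17 years → 26 October 2009.
Interference Suspension Credit: +470 days → 8 February 2011.
Product Clearance Extension: 1788 days claimed exceeds the 1577-day cap, so +1577 days → 4 June 2015.
Office Delay Adjustment: +695 days → 29 April 2017.

2017-04-29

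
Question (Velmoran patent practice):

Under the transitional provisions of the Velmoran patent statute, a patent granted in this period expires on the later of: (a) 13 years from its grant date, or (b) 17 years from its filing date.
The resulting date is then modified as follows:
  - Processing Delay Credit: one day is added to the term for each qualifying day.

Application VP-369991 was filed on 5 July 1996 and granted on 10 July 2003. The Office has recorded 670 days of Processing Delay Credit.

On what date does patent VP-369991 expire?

(a) grant + 13 years → 10 July 2016.
(b) filing + 17 years → 5 July 2013.
Later of the two: 10 July 2016.
Processing Delay Credit: +670 days → 11 May 2018.

2018-05-11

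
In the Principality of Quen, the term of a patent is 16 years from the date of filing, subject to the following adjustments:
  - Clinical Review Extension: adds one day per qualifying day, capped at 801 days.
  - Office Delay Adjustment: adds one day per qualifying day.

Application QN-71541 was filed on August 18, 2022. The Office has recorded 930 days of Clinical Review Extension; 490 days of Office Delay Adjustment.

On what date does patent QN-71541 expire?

2042-03-01

Base term: filing date + 16 years → 18 August 2038.
Clinical Review Extension: 930 days claimed exceeds the 801-day cap, so +801 days → 27 October 2040.
Office Delay Adjustment: +490 days → 1 March 2042.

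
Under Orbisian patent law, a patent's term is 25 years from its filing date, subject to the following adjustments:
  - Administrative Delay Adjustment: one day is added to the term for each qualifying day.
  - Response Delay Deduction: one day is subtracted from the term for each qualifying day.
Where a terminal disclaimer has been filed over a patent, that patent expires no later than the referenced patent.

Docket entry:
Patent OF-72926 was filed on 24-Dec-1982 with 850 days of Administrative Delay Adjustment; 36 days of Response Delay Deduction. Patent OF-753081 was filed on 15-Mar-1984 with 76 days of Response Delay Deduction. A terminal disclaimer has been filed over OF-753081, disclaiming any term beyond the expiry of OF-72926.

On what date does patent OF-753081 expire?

Natural term of OF-753081:
  Base: filing + 25 years → 15 March 2009.
  Response Delay Deduction: −76 days → 29 December 2008.
Expiry of referenced patent OF-72926:
  Base: filing + 25 years → 24 December 2007.
  Administrative Delay Adjustment: +850 days → 22 April 2010.
  Response Delay Deduction: −36 days → 17 March 2010.
Terminal disclaimer: OF-753081 expires on the earlier of 29 December 2008 and 17 March 2010.

2008-12-29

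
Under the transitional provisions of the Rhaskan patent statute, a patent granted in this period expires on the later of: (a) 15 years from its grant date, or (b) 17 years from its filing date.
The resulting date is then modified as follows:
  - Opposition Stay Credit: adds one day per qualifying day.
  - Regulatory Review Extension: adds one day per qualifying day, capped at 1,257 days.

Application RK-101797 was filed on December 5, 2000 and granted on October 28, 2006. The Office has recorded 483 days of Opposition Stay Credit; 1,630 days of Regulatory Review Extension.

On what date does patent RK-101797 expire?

(a) grant + 15 years → 28 October 2021.
(b) filing + 17 years → 5 December 2017.
Later of the two: 28 October 2021.
Opposition Stay Credit: +483 days → 23 February 2023.
Regulatory Review Extension: 1630 days claimed exceeds the 1257-day cap, so +1257 days → 3 August 2026.

2026-08-03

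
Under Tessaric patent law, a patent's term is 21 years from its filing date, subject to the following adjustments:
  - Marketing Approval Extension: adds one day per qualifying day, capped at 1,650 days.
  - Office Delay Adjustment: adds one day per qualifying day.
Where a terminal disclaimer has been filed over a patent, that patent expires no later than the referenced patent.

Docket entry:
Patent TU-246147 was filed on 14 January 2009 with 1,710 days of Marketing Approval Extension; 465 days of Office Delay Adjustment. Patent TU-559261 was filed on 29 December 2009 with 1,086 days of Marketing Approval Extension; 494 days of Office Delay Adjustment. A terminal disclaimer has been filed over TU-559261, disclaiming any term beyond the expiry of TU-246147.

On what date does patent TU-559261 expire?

2035-04-27

Natural term of TU-559261:
  Base: filing + 21 years → 29 December 2030.
  Marketing Approval Extension: 1086 days (within the 1650-day cap) → +1086 days → 19 December 2033.
  Office Delay Adjustment: +494 days → 27 April 2035.
Expiry of referenced patent TU-246147:
  Base: filing + 21 years → 14 January 2030.
  Marketing Approval Extension: 1710 days claimed exceeds the 1650-day cap, so +1650 days → 22 July 2034.
  Office Delay Adjustment: +465 days → 30 October 2035.
Terminal disclaimer: TU-559261 expires on the earlier of 27 April 2035 and 30 October 2035.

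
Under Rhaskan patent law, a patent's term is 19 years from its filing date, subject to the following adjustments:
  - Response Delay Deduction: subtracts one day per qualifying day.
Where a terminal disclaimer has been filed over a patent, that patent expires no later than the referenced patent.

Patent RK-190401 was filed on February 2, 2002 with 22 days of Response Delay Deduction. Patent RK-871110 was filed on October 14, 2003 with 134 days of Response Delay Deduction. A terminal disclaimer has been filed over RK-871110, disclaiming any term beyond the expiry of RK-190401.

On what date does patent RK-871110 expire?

Natural term of RK-871110:
  Base: filing + 19 years → 14 October 2022.
  Response Delay Deduction: −134 days → 2 June 2022.
Expiry of referenced patent RK-190401:
  Base: filing + 19 years → 2 February 2021.
  Response Delay Deduction: −22 days → 11 January 2021.
Terminal disclaimer: RK-871110 expires on the earlier of 2 June 2022 and 11 January 2021.

January 11, 2021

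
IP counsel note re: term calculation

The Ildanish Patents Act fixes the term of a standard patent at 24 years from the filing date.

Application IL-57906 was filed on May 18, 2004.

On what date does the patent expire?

May 18, 2028

Filing date + 24 years → 18 May 2028.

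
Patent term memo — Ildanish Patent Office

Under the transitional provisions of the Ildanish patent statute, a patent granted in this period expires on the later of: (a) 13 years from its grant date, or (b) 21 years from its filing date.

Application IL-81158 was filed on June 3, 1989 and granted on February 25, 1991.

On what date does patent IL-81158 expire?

(a) grant + 13 years → 25 February 2004.
(b) filing + 21 years → 3 June 2010.
Later of the two: 3 June 2010.

June 3, 2010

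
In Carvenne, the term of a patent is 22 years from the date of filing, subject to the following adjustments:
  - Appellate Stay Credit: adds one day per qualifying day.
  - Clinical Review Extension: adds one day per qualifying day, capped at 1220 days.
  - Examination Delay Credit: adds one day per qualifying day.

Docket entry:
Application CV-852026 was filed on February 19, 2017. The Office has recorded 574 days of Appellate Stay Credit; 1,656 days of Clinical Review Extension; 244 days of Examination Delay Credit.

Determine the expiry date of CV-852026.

Base term: filing date + 22 years → 19 February 2039.
Appellate Stay Credit: +574 days → 15 September 2040.
Clinical Review Extension: 1656 days claimed exceeds the 1220-day cap, so +1220 days → 18 January 2044.
Examination Delay Credit: +244 days → 18 September 2044.

September 18, 2044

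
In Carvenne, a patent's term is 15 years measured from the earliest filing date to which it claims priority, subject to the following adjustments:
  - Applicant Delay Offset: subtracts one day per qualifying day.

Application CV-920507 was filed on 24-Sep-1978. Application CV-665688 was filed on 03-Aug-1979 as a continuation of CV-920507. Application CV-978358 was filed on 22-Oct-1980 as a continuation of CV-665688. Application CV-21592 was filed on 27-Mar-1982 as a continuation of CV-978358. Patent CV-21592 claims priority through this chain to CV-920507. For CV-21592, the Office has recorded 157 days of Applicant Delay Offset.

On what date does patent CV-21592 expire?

1993-04-20

Earliest priority filing: 24 September 1978.
Base term: 24 September 1978 + 15 years → 24 September 1993.
Applicant Delay Offset: −157 days → 20 April 1993.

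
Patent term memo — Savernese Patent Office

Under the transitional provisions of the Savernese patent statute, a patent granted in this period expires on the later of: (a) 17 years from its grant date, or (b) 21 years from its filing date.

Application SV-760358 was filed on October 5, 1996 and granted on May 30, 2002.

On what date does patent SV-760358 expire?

May 30, 2019

(a) grant + 17 years → 30 May 2019.
(b) filing + 21 years → 5 October 2017.
Later of the two: 30 May 2019.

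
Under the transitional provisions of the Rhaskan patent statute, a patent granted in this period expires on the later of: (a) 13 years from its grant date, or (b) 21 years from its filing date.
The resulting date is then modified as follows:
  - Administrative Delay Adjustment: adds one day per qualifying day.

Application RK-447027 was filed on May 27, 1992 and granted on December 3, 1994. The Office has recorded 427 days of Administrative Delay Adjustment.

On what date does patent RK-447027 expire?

(a) grant + 13 years → 3 December 2007.
(b) filing + 21 years → 27 May 2013.
Later of the two: 27 May 2013.
Administrative Delay Adjustment: +427 days → 28 July 2014.

2014-07-28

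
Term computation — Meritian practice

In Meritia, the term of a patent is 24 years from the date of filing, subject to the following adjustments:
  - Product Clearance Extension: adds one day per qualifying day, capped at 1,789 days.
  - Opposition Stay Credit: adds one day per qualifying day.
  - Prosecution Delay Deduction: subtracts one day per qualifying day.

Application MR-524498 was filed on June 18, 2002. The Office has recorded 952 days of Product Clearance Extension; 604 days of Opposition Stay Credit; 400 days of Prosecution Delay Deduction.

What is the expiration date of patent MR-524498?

August 17, 2029

Base term: filing date + 24 years → 18 June 2026.
Product Clearance Extension: 952 days (within the 1789-day cap) → +952 days → 25 January 2029.
Opposition Stay Credit: +604 days → 21 September 2030.
Prosecution Delay Deduction: −400 days → 17 August 2029.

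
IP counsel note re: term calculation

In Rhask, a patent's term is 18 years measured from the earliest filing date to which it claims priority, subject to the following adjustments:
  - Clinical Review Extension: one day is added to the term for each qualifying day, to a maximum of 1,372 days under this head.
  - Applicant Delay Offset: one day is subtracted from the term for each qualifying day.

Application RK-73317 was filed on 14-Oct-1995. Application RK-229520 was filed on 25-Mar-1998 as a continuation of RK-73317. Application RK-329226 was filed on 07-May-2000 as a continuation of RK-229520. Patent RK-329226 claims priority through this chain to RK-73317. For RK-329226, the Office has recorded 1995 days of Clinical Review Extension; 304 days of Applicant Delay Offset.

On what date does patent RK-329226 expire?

2016-09-16

Earliest priority filing: 14 October 1995.
Base term: 14 October 1995 + 18 years → 14 October 2013.
Clinical Review Extension: 1995 days claimed exceeds the 1372-day cap, so +1372 days → 17 July 2017.
Applicant Delay Offset: −304 days → 16 September 2016.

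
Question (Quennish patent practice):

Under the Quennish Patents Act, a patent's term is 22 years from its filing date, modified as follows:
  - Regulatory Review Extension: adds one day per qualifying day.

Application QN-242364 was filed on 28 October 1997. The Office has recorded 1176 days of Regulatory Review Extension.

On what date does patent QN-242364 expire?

2023-01-16

Base term: filing date + 22 years → 28 October 2019.
Regulatory Review Extension: +1176 days → 16 January 2023.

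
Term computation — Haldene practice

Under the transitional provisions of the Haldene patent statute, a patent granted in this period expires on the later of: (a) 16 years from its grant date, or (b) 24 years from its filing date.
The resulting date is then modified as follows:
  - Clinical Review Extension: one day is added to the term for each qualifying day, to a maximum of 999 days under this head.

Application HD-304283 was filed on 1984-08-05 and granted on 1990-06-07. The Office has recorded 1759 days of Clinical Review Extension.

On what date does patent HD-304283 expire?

(a) grant + 16 years → 7 June 2006.
(b) filing + 24 years → 5 August 2008.
Later of the two: 5 August 2008.
Clinical Review Extension: 1759 days claimed exceeds the 999-day cap, so +999 days → 1 May 2011.

2011-05-01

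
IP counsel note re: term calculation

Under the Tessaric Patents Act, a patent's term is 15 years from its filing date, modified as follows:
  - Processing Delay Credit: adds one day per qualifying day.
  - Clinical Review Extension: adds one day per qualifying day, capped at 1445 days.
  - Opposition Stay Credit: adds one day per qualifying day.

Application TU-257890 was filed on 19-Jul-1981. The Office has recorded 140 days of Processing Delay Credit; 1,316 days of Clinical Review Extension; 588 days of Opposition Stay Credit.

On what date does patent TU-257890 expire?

Base term: filing date + 15 years → 19 July 1996.
Processing Delay Credit: +140 days → 6 December 1996.
Clinical Review Extension: 1316 days (within the 1445-day cap) → +1316 days → 14 July 2000.
Opposition Stay Credit: +588 days → 22 February 2002.

February 22, 2002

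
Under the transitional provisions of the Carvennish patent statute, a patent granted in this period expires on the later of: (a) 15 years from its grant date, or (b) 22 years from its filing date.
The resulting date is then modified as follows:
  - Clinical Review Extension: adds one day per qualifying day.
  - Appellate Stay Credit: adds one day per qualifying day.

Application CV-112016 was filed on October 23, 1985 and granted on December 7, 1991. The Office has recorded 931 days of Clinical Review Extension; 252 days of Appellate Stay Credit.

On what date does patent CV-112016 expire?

2011-01-18

(a) grant + 15 years → 7 December 2006.
(b) filing + 22 years → 23 October 2007.
Later of the two: 23 October 2007.
Clinical Review Extension: +931 days → 11 May 2010.
Appellate Stay Credit: +252 days → 18 January 2011.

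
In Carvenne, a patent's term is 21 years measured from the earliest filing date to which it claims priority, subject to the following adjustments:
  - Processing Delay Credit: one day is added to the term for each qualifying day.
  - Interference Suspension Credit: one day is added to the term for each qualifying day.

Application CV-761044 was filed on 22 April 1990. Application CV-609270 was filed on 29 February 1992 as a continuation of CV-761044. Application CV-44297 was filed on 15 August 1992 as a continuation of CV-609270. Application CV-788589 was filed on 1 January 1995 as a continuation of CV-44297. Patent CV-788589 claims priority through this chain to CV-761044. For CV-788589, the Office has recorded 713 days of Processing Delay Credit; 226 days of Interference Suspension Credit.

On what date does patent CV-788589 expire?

2013-11-16

Earliest priority filing: 22 April 1990.
Base term: 22 April 1990 + 21 years → 22 April 2011.
Processing Delay Credit: +713 days → 4 April 2013.
Interference Suspension Credit: +226 days → 16 November 2013.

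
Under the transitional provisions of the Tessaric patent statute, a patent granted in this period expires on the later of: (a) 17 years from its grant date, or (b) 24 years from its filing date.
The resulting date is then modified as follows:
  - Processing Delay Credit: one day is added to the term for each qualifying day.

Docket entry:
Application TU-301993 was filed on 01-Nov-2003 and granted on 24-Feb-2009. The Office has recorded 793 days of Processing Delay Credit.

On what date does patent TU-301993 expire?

January 2, 2030

(a) grant + 17 years → 24 February 2026.
(b) filing + 24 years → 1 November 2027.
Later of the two: 1 November 2027.
Processing Delay Credit: +793 days → 2 January 2030.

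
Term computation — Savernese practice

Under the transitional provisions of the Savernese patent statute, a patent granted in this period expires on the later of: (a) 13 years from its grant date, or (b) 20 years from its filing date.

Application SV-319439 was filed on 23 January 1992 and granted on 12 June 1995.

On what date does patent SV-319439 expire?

January 23, 2012

(a) grant + 13 years → 12 June 2008.
(b) filing + 20 years → 23 January 2012.
Later of the two: 23 January 2012.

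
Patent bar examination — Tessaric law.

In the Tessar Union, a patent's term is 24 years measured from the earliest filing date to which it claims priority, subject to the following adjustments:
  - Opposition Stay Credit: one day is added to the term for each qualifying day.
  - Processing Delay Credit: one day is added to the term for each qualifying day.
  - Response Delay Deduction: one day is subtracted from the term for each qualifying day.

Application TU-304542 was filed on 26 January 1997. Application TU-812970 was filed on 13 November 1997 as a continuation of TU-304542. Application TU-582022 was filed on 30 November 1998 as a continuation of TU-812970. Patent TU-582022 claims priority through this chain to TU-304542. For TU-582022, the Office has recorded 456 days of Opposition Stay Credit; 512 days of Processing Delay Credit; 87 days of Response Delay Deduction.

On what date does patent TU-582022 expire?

Earliest priority filing: 26 January 1997.
Base term: 26 January 1997 + 24 years → 26 January 2021.
Opposition Stay Credit: +456 days → 27 April 2022.
Processing Delay Credit: +512 days → 21 September 2023.
Response Delay Deduction: −87 days → 26 June 2023.

June 26, 2023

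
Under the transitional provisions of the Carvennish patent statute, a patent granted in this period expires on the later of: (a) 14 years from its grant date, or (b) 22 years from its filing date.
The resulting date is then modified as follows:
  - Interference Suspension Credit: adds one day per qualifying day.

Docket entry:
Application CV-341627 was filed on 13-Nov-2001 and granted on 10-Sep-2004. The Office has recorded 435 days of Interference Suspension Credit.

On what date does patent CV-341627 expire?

2025-01-21

(a) grant + 14 years → 10 September 2018.
(b) filing + 22 years → 13 November 2023.
Later of the two: 13 November 2023.
Interference Suspension Credit: +435 days → 21 January 2025.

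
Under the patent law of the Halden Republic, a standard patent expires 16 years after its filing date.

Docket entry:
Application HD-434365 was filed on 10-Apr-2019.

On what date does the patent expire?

April 10, 2035

Filing date + 16 years → 10 April 2035.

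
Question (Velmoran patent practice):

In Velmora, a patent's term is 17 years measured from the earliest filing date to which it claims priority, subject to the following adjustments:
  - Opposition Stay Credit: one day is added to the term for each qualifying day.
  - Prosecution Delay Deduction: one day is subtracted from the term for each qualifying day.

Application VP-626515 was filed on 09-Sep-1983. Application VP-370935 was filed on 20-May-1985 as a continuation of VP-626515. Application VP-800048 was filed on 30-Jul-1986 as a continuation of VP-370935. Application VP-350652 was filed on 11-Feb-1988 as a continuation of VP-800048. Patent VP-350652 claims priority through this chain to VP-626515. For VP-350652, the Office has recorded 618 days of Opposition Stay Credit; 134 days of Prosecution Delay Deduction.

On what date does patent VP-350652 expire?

Earliest priority filing: 9 September 1983.
Base term: 9 September 1983 + 17 years → 9 September 2000.
Opposition Stay Credit: +618 days → 20 May 2002.
Prosecution Delay Deduction: −134 days → 6 January 2002.

2002-01-06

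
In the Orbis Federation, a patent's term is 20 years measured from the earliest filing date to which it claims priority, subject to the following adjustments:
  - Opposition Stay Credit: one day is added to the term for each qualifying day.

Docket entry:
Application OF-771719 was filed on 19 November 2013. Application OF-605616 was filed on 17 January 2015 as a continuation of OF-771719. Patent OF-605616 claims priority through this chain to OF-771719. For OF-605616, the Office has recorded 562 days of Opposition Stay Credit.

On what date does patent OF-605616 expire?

Earliest priority filing: 19 November 2013.
Base term: 19 November 2013 + 20 years → 19 November 2033.
Opposition Stay Credit: +562 days → 4 June 2035.

2035-06-04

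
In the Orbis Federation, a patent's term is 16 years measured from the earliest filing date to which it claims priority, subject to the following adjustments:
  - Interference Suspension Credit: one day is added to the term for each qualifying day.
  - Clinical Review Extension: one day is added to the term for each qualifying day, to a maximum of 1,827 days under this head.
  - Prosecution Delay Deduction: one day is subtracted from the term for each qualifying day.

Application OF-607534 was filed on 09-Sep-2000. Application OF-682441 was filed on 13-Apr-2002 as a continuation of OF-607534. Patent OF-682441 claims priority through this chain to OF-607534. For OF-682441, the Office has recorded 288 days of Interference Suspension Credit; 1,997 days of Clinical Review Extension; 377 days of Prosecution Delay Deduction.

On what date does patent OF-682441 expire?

Earliest priority filing: 9 September 2000.
Base term: 9 September 2000 + 16 years → 9 September 2016.
Interference Suspension Credit: +288 days → 24 June 2017.
Clinical Review Extension: 1997 days claimed exceeds the 1827-day cap, so +1827 days → 25 June 2022.
Prosecution Delay Deduction: −377 days → 13 June 2021.

June 13, 2021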